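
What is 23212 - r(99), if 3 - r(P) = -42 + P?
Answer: 23266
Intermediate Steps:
r(P) = 45 - P (r(P) = 3 - (-42 + P) = 3 + (42 - P) = 45 - P)
23212 - r(99) = 23212 - (45 - 1*99) = 23212 - (45 - 99) = 23212 - 1*(-54) = 23212 + 54 = 23266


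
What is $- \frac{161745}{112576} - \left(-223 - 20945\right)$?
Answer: $\frac{2382847023}{112576} \approx 21167.0$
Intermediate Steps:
$- \frac{161745}{112576} - \left(-223 - 20945\right) = \left(-161745\right) \frac{1}{112576} - \left(-223 - 20945\right) = - \frac{161745}{112576} - -21168 = - \frac{161745}{112576} + 21168 = \frac{2382847023}{112576}$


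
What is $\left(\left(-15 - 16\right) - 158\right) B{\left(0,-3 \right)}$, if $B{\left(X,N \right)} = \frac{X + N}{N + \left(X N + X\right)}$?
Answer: $-189$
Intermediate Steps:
$B{\left(X,N \right)} = \frac{N + X}{N + X + N X}$ ($B{\left(X,N \right)} = \frac{N + X}{N + \left(N X + X\right)} = \frac{N + X}{N + \left(X + N X\right)} = \frac{N + X}{N + X + N X}$)
$\left(\left(-15 - 16\right) - 158\right) B{\left(0,-3 \right)} = \left(\left(-15 - 16\right) - 158\right) \frac{-3 + 0}{-3 + 0 - 0} = \left(\left(-15 - 16\right) - 158\right) \frac{1}{-3 + 0 + 0} \left(-3\right) = \left(-31 - 158\right) \frac{1}{-3} \left(-3\right) = - 189 \left(\left(- \frac{1}{3}\right) \left(-3\right)\right) = \left(-189\right) 1 = -189$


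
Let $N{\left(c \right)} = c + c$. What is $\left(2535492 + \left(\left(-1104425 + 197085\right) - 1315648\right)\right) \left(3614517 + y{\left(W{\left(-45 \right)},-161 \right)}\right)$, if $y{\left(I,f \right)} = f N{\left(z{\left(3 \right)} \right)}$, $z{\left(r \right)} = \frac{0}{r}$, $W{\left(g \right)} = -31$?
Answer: $1129551020568$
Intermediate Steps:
$z{\left(r \right)} = 0$
$N{\left(c \right)} = 2 c$
$y{\left(I,f \right)} = 0$ ($y{\left(I,f \right)} = f 2 \cdot 0 = f 0 = 0$)
$\left(2535492 + \left(\left(-1104425 + 197085\right) - 1315648\right)\right) \left(3614517 + y{\left(W{\left(-45 \right)},-161 \right)}\right) = \left(2535492 + \left(\left(-1104425 + 197085\right) - 1315648\right)\right) \left(3614517 + 0\right) = \left(2535492 - 2222988\right) 3614517 = 312504 \cdot 3614517 = 1129551020568$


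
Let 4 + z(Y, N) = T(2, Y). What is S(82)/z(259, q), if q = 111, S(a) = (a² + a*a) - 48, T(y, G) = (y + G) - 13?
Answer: 3350/61 ≈ 54.918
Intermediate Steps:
T(y, G) = -13 + G + y (T(y, G) = (G + y) - 13 = -13 + G + y)
S(a) = -48 + 2*a² (S(a) = (a² + a²) - 48 = 2*a² - 48 = -48 + 2*a²)
z(Y, N) = -15 + Y (z(Y, N) = -4 + (-13 + Y + 2) = -4 + (-11 + Y) = -15 + Y)
S(82)/z(259, q) = (-48 + 2*82²)/(-15 + 259) = (-48 + 2*6724)/244 = (-48 + 13448)*(1/244) = 13400*(1/244) = 3350/61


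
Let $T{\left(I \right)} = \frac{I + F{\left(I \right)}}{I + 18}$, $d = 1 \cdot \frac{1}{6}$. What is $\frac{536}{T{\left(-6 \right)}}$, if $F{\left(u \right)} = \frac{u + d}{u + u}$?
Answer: $- \frac{463104}{397} \approx -1166.5$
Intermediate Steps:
$d = \frac{1}{6}$ ($d = 1 \cdot \frac{1}{6} = \frac{1}{6} \approx 0.16667$)
$F{\left(u \right)} = \frac{\frac{1}{6} + u}{2 u}$ ($F{\left(u \right)} = \frac{u + \frac{1}{6}}{u + u} = \frac{\frac{1}{6} + u}{2 u}$)
$T{\left(I \right)} = \frac{I + \frac{1 + 6 I}{12 I}}{18 + I}$ ($T{\left(I \right)} = \frac{I + \frac{1 + 6 I}{12 I}}{I + 18} = \frac{I + \frac{1 + 6 I}{12 I}}{18 + I}$)
$\frac{536}{T{\left(-6 \right)}} = \frac{536}{\frac{1}{-6} \frac{1}{18 - 6} \left(\frac{1}{12} + \left(-6\right)^{2} + \frac{1}{2} \left(-6\right)\right)} = \frac{536}{\left(- \frac{1}{6}\right) \frac{1}{12} \left(\frac{1}{12} + 36 - 3\right)} = \frac{536}{\left(- \frac{1}{6}\right) \frac{1}{12} \cdot \frac{397}{12}} = \frac{536}{- \frac{397}{864}} = 536 \left(- \frac{864}{397}\right) = - \frac{463104}{397}$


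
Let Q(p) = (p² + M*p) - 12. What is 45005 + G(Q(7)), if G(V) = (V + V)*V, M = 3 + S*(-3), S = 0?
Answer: 51733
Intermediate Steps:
M = 3 (M = 3 + 0*(-3) = 3 + 0 = 3)
Q(p) = -12 + p² + 3*p (Q(p) = (p² + 3*p) - 12 = -12 + p² + 3*p)
G(V) = 2*V² (G(V) = (2*V)*V = 2*V²)
45005 + G(Q(7)) = 45005 + 2*(-12 + 7² + 3*7)² = 45005 + 2*(-12 + 49 + 21)² = 45005 + 2*58² = 45005 + 2*3364 = 45005 + 6728 = 51733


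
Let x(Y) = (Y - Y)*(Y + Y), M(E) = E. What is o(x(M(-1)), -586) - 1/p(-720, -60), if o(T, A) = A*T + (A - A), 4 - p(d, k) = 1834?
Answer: 1/1830 ≈ 0.00054645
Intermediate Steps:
p(d, k) = -1830 (p(d, k) = 4 - 1*1834 = 4 - 1834 = -1830)
x(Y) = 0 (x(Y) = 0*(2*Y) = 0)
o(T, A) = A*T (o(T, A) = A*T + 0 = A*T)
o(x(M(-1)), -586) - 1/p(-720, -60) = -586*0 - 1/(-1830) = 0 - 1*(-1/1830) = 0 + 1/1830 = 1/1830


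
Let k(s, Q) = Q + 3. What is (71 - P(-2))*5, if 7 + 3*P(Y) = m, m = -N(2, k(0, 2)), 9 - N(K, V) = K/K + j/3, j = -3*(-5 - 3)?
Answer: 1100/3 ≈ 366.67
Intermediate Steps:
j = 24 (j = -3*(-8) = 24)
k(s, Q) = 3 + Q
N(K, V) = 0 (N(K, V) = 9 - (K/K + 24/3) = 9 - (1 + 24*(⅓)) = 9 - (1 + 8) = 9 - 1*9 = 9 - 9 = 0)
m = 0 (m = -1*0 = 0)
P(Y) = -7/3 (P(Y) = -7/3 + (⅓)*0 = -7/3 + 0 = -7/3)
(71 - P(-2))*5 = (71 - 1*(-7/3))*5 = (71 + 7/3)*5 = (220/3)*5 = 1100/3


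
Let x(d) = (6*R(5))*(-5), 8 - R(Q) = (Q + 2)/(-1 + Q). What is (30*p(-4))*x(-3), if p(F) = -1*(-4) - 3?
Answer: -5625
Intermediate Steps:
R(Q) = 8 - (2 + Q)/(-1 + Q) (R(Q) = 8 - (Q + 2)/(-1 + Q) = 8 - (2 + Q)/(-1 + Q))
p(F) = 1 (p(F) = 4 - 3 = 1)
x(d) = -375/2 (x(d) = (6*((-10 + 7*5)/(-1 + 5)))*(-5) = (6*((-10 + 35)/4))*(-5) = (6*((¼)*25))*(-5) = (6*(25/4))*(-5) = (75/2)*(-5) = -375/2)
(30*p(-4))*x(-3) = (30*1)*(-375/2) = 30*(-375/2) = -5625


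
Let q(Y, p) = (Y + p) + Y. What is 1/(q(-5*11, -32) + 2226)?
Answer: 1/2084 ≈ 0.00047985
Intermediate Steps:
q(Y, p) = p + 2*Y
1/(q(-5*11, -32) + 2226) = 1/((-32 + 2*(-5*11)) + 2226) = 1/((-32 + 2*(-55)) + 2226) = 1/((-32 - 110) + 2226) = 1/(-142 + 2226) = 1/2084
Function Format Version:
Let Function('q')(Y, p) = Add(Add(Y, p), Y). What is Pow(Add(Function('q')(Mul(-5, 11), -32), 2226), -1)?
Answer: Rational(1, 2084) ≈ 0.00047985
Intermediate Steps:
Function('q')(Y, p) = Add(p, Mul(2, Y))
Pow(Add(Function('q')(Mul(-5, 11), -32), 2226), -1) = Pow(Add(Add(-32, Mul(2, Mul(-5, 11))), 2226), -1) = Pow(Add(Add(-32, Mul(2, -55)), 2226), -1) = Pow(Add(Add(-32, -110), 2226), -1) = Pow(Add(-142, 2226), -1) = Pow(2084, -1) = Rational(1, 2084)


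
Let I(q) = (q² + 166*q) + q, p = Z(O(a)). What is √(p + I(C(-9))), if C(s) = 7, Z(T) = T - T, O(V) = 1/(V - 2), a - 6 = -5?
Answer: √1218 ≈ 34.900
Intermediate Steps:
a = 1 (a = 6 - 5 = 1)
O(V) = 1/(-2 + V)
Z(T) = 0
p = 0
I(q) = q² + 167*q
√(p + I(C(-9))) = √(0 + 7*(167 + 7)) = √(0 + 7*174) = √(0 + 1218) = √1218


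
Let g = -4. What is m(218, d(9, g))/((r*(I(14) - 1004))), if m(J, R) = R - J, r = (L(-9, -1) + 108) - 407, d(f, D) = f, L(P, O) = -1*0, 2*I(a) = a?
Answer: -209/298103 ≈ -0.00070110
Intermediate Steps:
I(a) = a/2
L(P, O) = 0
r = -299 (r = (0 + 108) - 407 = 108 - 407 = -299)
m(218, d(9, g))/((r*(I(14) - 1004))) = (9 - 1*218)/((-299*((½)*14 - 1004))) = (9 - 218)/((-299*(7 - 1004))) = -209/((-299*(-997))) = -209/298103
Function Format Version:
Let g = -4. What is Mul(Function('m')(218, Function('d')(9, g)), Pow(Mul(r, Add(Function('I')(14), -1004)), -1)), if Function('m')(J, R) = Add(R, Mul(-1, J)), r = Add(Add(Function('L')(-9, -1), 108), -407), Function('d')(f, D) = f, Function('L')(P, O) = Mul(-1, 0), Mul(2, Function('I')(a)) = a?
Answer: Rational(-209, 298103) ≈ -0.00070110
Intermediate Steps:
Function('I')(a) = Mul(Rational(1, 2), a)
Function('L')(P, O) = 0
r = -299 (r = Add(Add(0, 108), -407) = Add(108, -407) = -299)
Mul(Function('m')(218, Function('d')(9, g)), Pow(Mul(r, Add(Function('I')(14), -1004)), -1)) = Mul(Add(9, Mul(-1, 218)), Pow(Mul(-299, Add(Mul(Rational(1, 2), 14), -1004)), -1)) = Mul(Add(9, -218), Pow(Mul(-299, Add(7, -1004)), -1)) = Mul(-209, Pow(Mul(-299, -997), -1)) = Mul(-209, Pow(298103, -1)) = Mul(-209, Rational(1, 298103)) = Rational(-209, 298103)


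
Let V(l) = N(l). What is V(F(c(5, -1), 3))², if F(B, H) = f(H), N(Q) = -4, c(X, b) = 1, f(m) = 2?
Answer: 16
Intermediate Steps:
F(B, H) = 2
V(l) = -4
V(F(c(5, -1), 3))² = (-4)² = 16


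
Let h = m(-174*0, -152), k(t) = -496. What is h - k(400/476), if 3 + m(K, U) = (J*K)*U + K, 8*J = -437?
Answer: 493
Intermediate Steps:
J = -437/8 (J = (⅛)*(-437) = -437/8 ≈ -54.625)
m(K, U) = -3 + K - 437*K*U/8 (m(K, U) = -3 + ((-437*K/8)*U + K) = -3 + (-437*K*U/8 + K) = -3 + (K - 437*K*U/8) = -3 + K - 437*K*U/8)
h = -3 (h = -3 - 174*0 - 437/8*(-174*0)*(-152) = -3 + 0 - 437/8*0*(-152) = -3 + 0 + 0 = -3)
h - k(400/476) = -3 - 1*(-496) = -3 + 496 = 493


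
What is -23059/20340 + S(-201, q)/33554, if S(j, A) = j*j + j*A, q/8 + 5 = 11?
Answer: -74102833/341244180 ≈ -0.21715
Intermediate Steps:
q = 48 (q = -40 + 8*11 = -40 + 88 = 48)
S(j, A) = j² + A*j
-23059/20340 + S(-201, q)/33554 = -23059/20340 - 201*(48 - 201)/33554 = -23059*1/20340 - 201*(-153)*(1/33554) = -23059/20340 + 30753*(1/33554) = -23059/20340 + 30753/33554 = -74102833/341244180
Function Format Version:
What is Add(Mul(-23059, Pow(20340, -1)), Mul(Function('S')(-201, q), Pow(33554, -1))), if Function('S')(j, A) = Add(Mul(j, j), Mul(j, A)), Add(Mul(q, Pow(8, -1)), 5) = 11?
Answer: Rational(-74102833, 341244180) ≈ -0.21715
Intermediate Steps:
q = 48 (q = Add(-40, Mul(8, 11)) = Add(-40, 88) = 48)
Function('S')(j, A) = Add(Pow(j, 2), Mul(A, j))
Add(Mul(-23059, Pow(20340, -1)), Mul(Function('S')(-201, q), Pow(33554, -1))) = Add(Mul(-23059, Pow(20340, -1)), Mul(Mul(-201, Add(48, -201)), Pow(33554, -1))) = Add(Mul(-23059, Rational(1, 20340)), Mul(Mul(-201, -153), Rational(1, 33554))) = Add(Rational(-23059, 20340), Mul(30753, Rational(1, 33554))) = Add(Rational(-23059, 20340), Rational(30753, 33554)) = Rational(-74102833, 341244180)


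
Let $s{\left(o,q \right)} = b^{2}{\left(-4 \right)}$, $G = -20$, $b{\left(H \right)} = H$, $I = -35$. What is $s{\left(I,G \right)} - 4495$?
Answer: $-4479$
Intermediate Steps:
$s{\left(o,q \right)} = 16$ ($s{\left(o,q \right)} = \left(-4\right)^{2} = 16$)
$s{\left(I,G \right)} - 4495 = 16 - 4495 = -4479$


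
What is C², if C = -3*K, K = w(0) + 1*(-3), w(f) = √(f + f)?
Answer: 81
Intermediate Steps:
w(f) = √2*√f (w(f) = √(2*f) = √2*√f)
K = -3 (K = √2*√0 + 1*(-3) = √2*0 - 3 = 0 - 3 = -3)
C = 9 (C = -3*(-3) = 9)
C² = 9² = 81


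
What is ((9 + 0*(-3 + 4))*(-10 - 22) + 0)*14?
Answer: -4032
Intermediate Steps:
((9 + 0*(-3 + 4))*(-10 - 22) + 0)*14 = ((9 + 0*1)*(-32) + 0)*14 = ((9 + 0)*(-32) + 0)*14 = (9*(-32) + 0)*14 = (-288 + 0)*14 = -288*14 = -4032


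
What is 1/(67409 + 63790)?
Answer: 1/131199 ≈ 7.6220e-6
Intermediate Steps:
1/(67409 + 63790) = 1/131199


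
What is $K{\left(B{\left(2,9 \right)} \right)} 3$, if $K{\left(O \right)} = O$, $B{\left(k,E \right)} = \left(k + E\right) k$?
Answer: $66$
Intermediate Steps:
$B{\left(k,E \right)} = k \left(E + k\right)$ ($B{\left(k,E \right)} = \left(E + k\right) k = k \left(E + k\right)$)
$K{\left(B{\left(2,9 \right)} \right)} 3 = 2 \left(9 + 2\right) 3 = 2 \cdot 11 \cdot 3 = 22 \cdot 3 = 66$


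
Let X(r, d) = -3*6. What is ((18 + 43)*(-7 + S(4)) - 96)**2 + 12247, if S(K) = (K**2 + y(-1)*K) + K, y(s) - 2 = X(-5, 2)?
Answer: 10297096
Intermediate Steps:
X(r, d) = -18
y(s) = -16 (y(s) = 2 - 18 = -16)
S(K) = K**2 - 15*K (S(K) = (K**2 - 16*K) + K = K**2 - 15*K)
((18 + 43)*(-7 + S(4)) - 96)**2 + 12247 = ((18 + 43)*(-7 + 4*(-15 + 4)) - 96)**2 + 12247 = (61*(-7 + 4*(-11)) - 96)**2 + 12247 = (61*(-7 - 44) - 96)**2 + 12247 = (61*(-51) - 96)**2 + 12247 = (-3111 - 96)**2 + 12247 = (-3207)**2 + 12247 = 10284849 + 12247 = 10297096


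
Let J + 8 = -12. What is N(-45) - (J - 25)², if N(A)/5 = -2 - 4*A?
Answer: -1135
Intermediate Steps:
J = -20 (J = -8 - 12 = -20)
N(A) = -10 - 20*A (N(A) = 5*(-2 - 4*A) = -10 - 20*A)
N(-45) - (J - 25)² = (-10 - 20*(-45)) - (-20 - 25)² = (-10 + 900) - 1*(-45)² = 890 - 1*2025 = 890 - 2025 = -1135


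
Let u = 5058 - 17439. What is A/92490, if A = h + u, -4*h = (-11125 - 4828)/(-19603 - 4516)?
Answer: -1194485309/8923065240 ≈ -0.13386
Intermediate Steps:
u = -12381
h = -15953/96476 (h = -(-11125 - 4828)/(4*(-19603 - 4516)) = -(-15953)/(4*(-24119)) = -(-15953)*(-1)/(4*24119) = -1/4*15953/24119 = -15953/96476 ≈ -0.16536)
A = -1194485309/96476 (A = -15953/96476 - 12381 = -1194485309/96476 ≈ -12381.)
A/92490 = -1194485309/96476/92490 = -1194485309/96476*1/92490 = -1194485309/8923065240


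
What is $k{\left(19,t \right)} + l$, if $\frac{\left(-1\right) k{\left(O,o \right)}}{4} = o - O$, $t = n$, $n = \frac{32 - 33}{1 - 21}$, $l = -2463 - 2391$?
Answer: $- \frac{23891}{5} \approx -4778.2$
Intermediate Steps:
$l = -4854$
$n = \frac{1}{20}$ ($n = - \frac{1}{-20} = \left(-1\right) \left(- \frac{1}{20}\right) = \frac{1}{20} \approx 0.05$)
$t = \frac{1}{20} \approx 0.05$
$k{\left(O,o \right)} = - 4 o + 4 O$ ($k{\left(O,o \right)} = - 4 \left(o - O\right) = - 4 o + 4 O$)
$k{\left(19,t \right)} + l = \left(\left(-4\right) \frac{1}{20} + 4 \cdot 19\right) - 4854 = \left(- \frac{1}{5} + 76\right) - 4854 = \frac{379}{5} - 4854 = - \frac{23891}{5}$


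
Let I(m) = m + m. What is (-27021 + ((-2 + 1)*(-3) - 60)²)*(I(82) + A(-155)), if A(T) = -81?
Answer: -1973076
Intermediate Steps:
I(m) = 2*m
(-27021 + ((-2 + 1)*(-3) - 60)²)*(I(82) + A(-155)) = (-27021 + ((-2 + 1)*(-3) - 60)²)*(2*82 - 81) = (-27021 + (-1*(-3) - 60)²)*(164 - 81) = (-27021 + (3 - 60)²)*83 = (-27021 + (-57)²)*83 = (-27021 + 3249)*83 = -23772*83 = -1973076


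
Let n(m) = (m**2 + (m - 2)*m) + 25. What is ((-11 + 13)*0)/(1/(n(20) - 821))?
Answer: 0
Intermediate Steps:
n(m) = 25 + m**2 + m*(-2 + m) (n(m) = (m**2 + (-2 + m)*m) + 25 = (m**2 + m*(-2 + m)) + 25 = 25 + m**2 + m*(-2 + m))
((-11 + 13)*0)/(1/(n(20) - 821)) = ((-11 + 13)*0)/(1/((25 - 2*20 + 2*20**2) - 821)) = (2*0)/(1/((25 - 40 + 2*400) - 821)) = 0/(1/((25 - 40 + 800) - 821)) = 0/(1/(785 - 821)) = 0/(1/(-36)) = 0/(-1/36) = 0*(-36) = 0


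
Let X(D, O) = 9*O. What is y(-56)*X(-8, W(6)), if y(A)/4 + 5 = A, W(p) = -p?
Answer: 13176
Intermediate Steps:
y(A) = -20 + 4*A
y(-56)*X(-8, W(6)) = (-20 + 4*(-56))*(9*(-1*6)) = (-20 - 224)*(9*(-6)) = -244*(-54) = 13176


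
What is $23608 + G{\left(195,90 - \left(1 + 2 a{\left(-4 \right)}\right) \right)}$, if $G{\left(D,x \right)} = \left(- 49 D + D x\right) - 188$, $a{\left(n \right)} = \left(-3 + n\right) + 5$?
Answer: $32000$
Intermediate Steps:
$a{\left(n \right)} = 2 + n$
$G{\left(D,x \right)} = -188 - 49 D + D x$
$23608 + G{\left(195,90 - \left(1 + 2 a{\left(-4 \right)}\right) \right)} = 23608 - \left(9743 - 195 \left(90 - \left(1 + 2 \left(2 - 4\right)\right)\right)\right) = 23608 - \left(9743 - 195 \left(90 - \left(1 + 2 \left(-2\right)\right)\right)\right) = 23608 - \left(9743 - 195 \left(90 - \left(1 - 4\right)\right)\right) = 23608 - \left(9743 - 195 \left(90 - -3\right)\right) = 23608 - \left(9743 - 195 \left(90 + 3\right)\right) = 23608 - -8392 = 23608 + 8392 = 32000$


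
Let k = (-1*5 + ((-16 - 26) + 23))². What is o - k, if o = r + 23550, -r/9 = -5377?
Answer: 71367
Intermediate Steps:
r = 48393 (r = -9*(-5377) = 48393)
o = 71943 (o = 48393 + 23550 = 71943)
k = 576 (k = (-5 + (-42 + 23))² = (-5 - 19)² = (-24)² = 576)
o - k = 71943 - 1*576 = 71943 - 576 = 71367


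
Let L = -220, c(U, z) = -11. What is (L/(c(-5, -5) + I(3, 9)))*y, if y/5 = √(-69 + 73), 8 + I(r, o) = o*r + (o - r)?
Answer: -1100/7 ≈ -157.14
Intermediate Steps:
I(r, o) = -8 + o - r + o*r (I(r, o) = -8 + (o*r + (o - r)) = -8 + (o - r + o*r) = -8 + o - r + o*r)
y = 10 (y = 5*√(-69 + 73) = 5*√4 = 5*2 = 10)
(L/(c(-5, -5) + I(3, 9)))*y = -220/(-11 + (-8 + 9 - 1*3 + 9*3))*10 = -220/(-11 + (-8 + 9 - 3 + 27))*10 = -220/(-11 + 25)*10 = -220/14*10 = -220*1/14*10 = -110/7*10 = -1100/7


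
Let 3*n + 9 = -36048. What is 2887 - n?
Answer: 14906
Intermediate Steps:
n = -12019 (n = -3 + (⅓)*(-36048) = -3 - 12016 = -12019)
2887 - n = 2887 - 1*(-12019) = 2887 + 12019 = 14906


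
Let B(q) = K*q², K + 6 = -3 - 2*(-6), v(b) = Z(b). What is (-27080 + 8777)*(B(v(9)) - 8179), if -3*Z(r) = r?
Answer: 149206056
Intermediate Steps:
Z(r) = -r/3
v(b) = -b/3
K = 3 (K = -6 + (-3 - 2*(-6)) = -6 + (-3 + 12) = -6 + 9 = 3)
B(q) = 3*q²
(-27080 + 8777)*(B(v(9)) - 8179) = (-27080 + 8777)*(3*(-⅓*9)² - 8179) = -18303*(3*(-3)² - 8179) = -18303*(3*9 - 8179) = -18303*(27 - 8179) = -18303*(-8152) = 149206056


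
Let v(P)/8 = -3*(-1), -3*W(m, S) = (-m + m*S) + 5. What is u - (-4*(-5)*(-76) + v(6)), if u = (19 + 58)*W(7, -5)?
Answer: 7337/3 ≈ 2445.7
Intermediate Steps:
W(m, S) = -5/3 + m/3 - S*m/3 (W(m, S) = -((-m + m*S) + 5)/3 = -((-m + S*m) + 5)/3 = -(5 - m + S*m)/3 = -5/3 + m/3 - S*m/3)
u = 2849/3 (u = (19 + 58)*(-5/3 + (1/3)*7 - 1/3*(-5)*7) = 77*(-5/3 + 7/3 + 35/3) = 77*(37/3) = 2849/3 ≈ 949.67)
v(P) = 24 (v(P) = 8*(-3*(-1)) = 8*3 = 24)
u - (-4*(-5)*(-76) + v(6)) = 2849/3 - (-4*(-5)*(-76) + 24) = 2849/3 - (20*(-76) + 24) = 2849/3 - (-1520 + 24) = 2849/3 - 1*(-1496) = 2849/3 + 1496 = 7337/3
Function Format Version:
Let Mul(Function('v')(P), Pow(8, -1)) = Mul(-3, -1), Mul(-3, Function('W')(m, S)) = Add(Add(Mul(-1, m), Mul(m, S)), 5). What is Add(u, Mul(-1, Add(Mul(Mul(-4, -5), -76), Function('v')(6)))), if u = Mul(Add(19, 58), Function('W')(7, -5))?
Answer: Rational(7337, 3) ≈ 2445.7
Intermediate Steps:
Function('W')(m, S) = Add(Rational(-5, 3), Mul(Rational(1, 3), m), Mul(Rational(-1, 3), S, m)) (Function('W')(m, S) = Mul(Rational(-1, 3), Add(Add(Mul(-1, m), Mul(m, S)), 5)) = Mul(Rational(-1, 3), Add(Add(Mul(-1, m), Mul(S, m)), 5)) = Mul(Rational(-1, 3), Add(5, Mul(-1, m), Mul(S, m))) = Add(Rational(-5, 3), Mul(Rational(1, 3), m), Mul(Rational(-1, 3), S, m)))
u = Rational(2849, 3) (u = Mul(Add(19, 58), Add(Rational(-5, 3), Mul(Rational(1, 3), 7), Mul(Rational(-1, 3), -5, 7))) = Mul(77, Add(Rational(-5, 3), Rational(7, 3), Rational(35, 3))) = Mul(77, Rational(37, 3)) = Rational(2849, 3) ≈ 949.67)
Function('v')(P) = 24 (Function('v')(P) = Mul(8, Mul(-3, -1)) = Mul(8, 3) = 24)
Add(u, Mul(-1, Add(Mul(Mul(-4, -5), -76), Function('v')(6)))) = Add(Rational(2849, 3), Mul(-1, Add(Mul(Mul(-4, -5), -76), 24))) = Add(Rational(2849, 3), Mul(-1, Add(Mul(20, -76), 24))) = Add(Rational(2849, 3), Mul(-1, Add(-1520, 24))) = Add(Rational(2849, 3), Mul(-1, -1496)) = Add(Rational(2849, 3), 1496) = Rational(7337, 3)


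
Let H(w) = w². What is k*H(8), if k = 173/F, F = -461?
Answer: -11072/461 ≈ -24.017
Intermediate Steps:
k = -173/461 (k = 173/(-461) = 173*(-1/461) = -173/461 ≈ -0.37527)
k*H(8) = -173/461*8² = -173/461*64 = -11072/461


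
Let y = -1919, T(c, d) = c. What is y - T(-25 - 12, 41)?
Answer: -1882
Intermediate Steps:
y - T(-25 - 12, 41) = -1919 - (-25 - 12) = -1919 - 1*(-37) = -1919 + 37 = -1882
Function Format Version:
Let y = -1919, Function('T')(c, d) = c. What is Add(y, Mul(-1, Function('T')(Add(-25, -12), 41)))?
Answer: -1882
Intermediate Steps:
Add(y, Mul(-1, Function('T')(Add(-25, -12), 41))) = Add(-1919, Mul(-1, Add(-25, -12))) = Add(-1919, Mul(-1, -37)) = Add(-1919, 37) = -1882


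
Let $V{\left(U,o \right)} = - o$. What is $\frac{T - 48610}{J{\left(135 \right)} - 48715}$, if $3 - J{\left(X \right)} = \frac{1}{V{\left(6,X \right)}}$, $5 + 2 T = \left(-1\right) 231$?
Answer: $\frac{6578280}{6576119} \approx 1.0003$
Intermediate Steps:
$T = -118$ ($T = - \frac{5}{2} + \frac{\left(-1\right) 231}{2} = - \frac{5}{2} + \frac{1}{2} \left(-231\right) = - \frac{5}{2} - \frac{231}{2} = -118$)
$J{\left(X \right)} = 3 + \frac{1}{X}$ ($J{\left(X \right)} = 3 - \frac{1}{\left(-1\right) X} = 3 - - \frac{1}{X} = 3 + \frac{1}{X}$)
$\frac{T - 48610}{J{\left(135 \right)} - 48715} = \frac{-118 - 48610}{\left(3 + \frac{1}{135}\right) - 48715} = - \frac{48728}{\left(3 + \frac{1}{135}\right) - 48715} = - \frac{48728}{\frac{406}{135} - 48715} = - \frac{48728}{- \frac{6576119}{135}} = \left(-48728\right) \left(- \frac{135}{6576119}\right) = \frac{6578280}{6576119}$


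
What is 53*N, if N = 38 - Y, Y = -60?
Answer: 5194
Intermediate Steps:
N = 98 (N = 38 - 1*(-60) = 38 + 60 = 98)
53*N = 53*98 = 5194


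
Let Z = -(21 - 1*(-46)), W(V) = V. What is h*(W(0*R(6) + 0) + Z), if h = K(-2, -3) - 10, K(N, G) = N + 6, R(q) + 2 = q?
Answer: 402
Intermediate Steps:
R(q) = -2 + q
K(N, G) = 6 + N
Z = -67 (Z = -(21 + 46) = -1*67 = -67)
h = -6 (h = (6 - 2) - 10 = 4 - 1*10 = 4 - 10 = -6)
h*(W(0*R(6) + 0) + Z) = -6*((0*(-2 + 6) + 0) - 67) = -6*((0*4 + 0) - 67) = -6*((0 + 0) - 67) = -6*(0 - 67) = -6*(-67) = 402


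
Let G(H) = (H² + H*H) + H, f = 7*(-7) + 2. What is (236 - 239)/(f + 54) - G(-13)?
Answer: -2278/7 ≈ -325.43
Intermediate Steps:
f = -47 (f = -49 + 2 = -47)
G(H) = H + 2*H² (G(H) = (H² + H²) + H = 2*H² + H = H + 2*H²)
(236 - 239)/(f + 54) - G(-13) = (236 - 239)/(-47 + 54) - (-13)*(1 + 2*(-13)) = -3/7 - (-13)*(1 - 26) = -3*⅐ - (-13)*(-25) = -3/7 - 1*325 = -3/7 - 325 = -2278/7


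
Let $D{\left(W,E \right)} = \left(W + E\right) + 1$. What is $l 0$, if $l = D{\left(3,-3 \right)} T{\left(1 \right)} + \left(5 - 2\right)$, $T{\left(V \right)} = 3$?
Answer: $0$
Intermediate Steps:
$D{\left(W,E \right)} = 1 + E + W$ ($D{\left(W,E \right)} = \left(E + W\right) + 1 = 1 + E + W$)
$l = 6$ ($l = \left(1 - 3 + 3\right) 3 + \left(5 - 2\right) = 1 \cdot 3 + \left(5 - 2\right) = 3 + 3 = 6$)
$l 0 = 6 \cdot 0 = 0$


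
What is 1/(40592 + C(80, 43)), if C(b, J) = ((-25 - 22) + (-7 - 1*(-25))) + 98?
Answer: 1/40661 ≈ 2.4594e-5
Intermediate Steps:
C(b, J) = 69 (C(b, J) = (-47 + (-7 + 25)) + 98 = (-47 + 18) + 98 = -29 + 98 = 69)
1/(40592 + C(80, 43)) = 1/(40592 + 69) = 1/40661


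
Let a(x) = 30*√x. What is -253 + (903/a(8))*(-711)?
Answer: -253 - 214011*√2/40 ≈ -7819.4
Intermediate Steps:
-253 + (903/a(8))*(-711) = -253 + (903/((30*√8)))*(-711) = -253 + (903/((30*(2*√2))))*(-711) = -253 + (903/((60*√2)))*(-711) = -253 + (903*(√2/120))*(-711) = -253 + (301*√2/40)*(-711) = -253 - 214011*√2/40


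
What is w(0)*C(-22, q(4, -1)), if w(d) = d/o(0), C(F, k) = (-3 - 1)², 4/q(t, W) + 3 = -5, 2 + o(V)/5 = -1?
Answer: 0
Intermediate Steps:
o(V) = -15 (o(V) = -10 + 5*(-1) = -10 - 5 = -15)
q(t, W) = -½ (q(t, W) = 4/(-3 - 5) = 4/(-8) = 4*(-⅛) = -½)
C(F, k) = 16 (C(F, k) = (-4)² = 16)
w(d) = -d/15 (w(d) = d/(-15) = d*(-1/15) = -d/15)
w(0)*C(-22, q(4, -1)) = -1/15*0*16 = 0*16 = 0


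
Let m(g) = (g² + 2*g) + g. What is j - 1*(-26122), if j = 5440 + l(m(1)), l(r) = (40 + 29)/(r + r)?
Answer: 252565/8 ≈ 31571.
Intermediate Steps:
m(g) = g² + 3*g
l(r) = 69/(2*r) (l(r) = 69/((2*r)) = 69*(1/(2*r)) = 69/(2*r))
j = 43589/8 (j = 5440 + 69/(2*((1*(3 + 1)))) = 5440 + 69/(2*((1*4))) = 5440 + (69/2)/4 = 5440 + (69/2)*(¼) = 5440 + 69/8 = 43589/8 ≈ 5448.6)
j - 1*(-26122) = 43589/8 - 1*(-26122) = 43589/8 + 26122 = 252565/8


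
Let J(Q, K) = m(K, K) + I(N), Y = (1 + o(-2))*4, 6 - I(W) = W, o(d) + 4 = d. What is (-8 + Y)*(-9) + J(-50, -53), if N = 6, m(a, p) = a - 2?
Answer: 197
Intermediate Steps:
m(a, p) = -2 + a
o(d) = -4 + d
I(W) = 6 - W
Y = -20 (Y = (1 + (-4 - 2))*4 = (1 - 6)*4 = -5*4 = -20)
J(Q, K) = -2 + K (J(Q, K) = (-2 + K) + (6 - 1*6) = (-2 + K) + (6 - 6) = (-2 + K) + 0 = -2 + K)
(-8 + Y)*(-9) + J(-50, -53) = (-8 - 20)*(-9) + (-2 - 53) = -28*(-9) - 55 = 252 - 55 = 197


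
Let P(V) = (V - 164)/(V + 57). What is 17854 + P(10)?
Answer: 1196064/67 ≈ 17852.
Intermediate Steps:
P(V) = (-164 + V)/(57 + V)
17854 + P(10) = 17854 + (-164 + 10)/(57 + 10) = 17854 - 154/67 = 1196064/67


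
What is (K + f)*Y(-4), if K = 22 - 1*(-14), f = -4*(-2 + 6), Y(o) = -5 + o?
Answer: -180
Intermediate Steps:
f = -16 (f = -4*4 = -16)
K = 36 (K = 22 + 14 = 36)
(K + f)*Y(-4) = (36 - 16)*(-5 - 4) = 20*(-9) = -180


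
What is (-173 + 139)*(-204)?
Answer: 6936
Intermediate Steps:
(-173 + 139)*(-204) = -34*(-204) = 6936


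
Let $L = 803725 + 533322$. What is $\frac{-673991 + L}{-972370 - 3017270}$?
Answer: $- \frac{82882}{498705} \approx -0.16619$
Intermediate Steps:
$L = 1337047$
$\frac{-673991 + L}{-972370 - 3017270} = \frac{-673991 + 1337047}{-972370 - 3017270} = \frac{663056}{-3989640} = 663056 \left(- \frac{1}{3989640}\right) = - \frac{82882}{498705}$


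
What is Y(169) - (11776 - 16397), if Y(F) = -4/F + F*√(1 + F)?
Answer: 780945/169 + 169*√170 ≈ 6824.5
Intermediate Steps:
Y(169) - (11776 - 16397) = (-4/169 + 169*√(1 + 169)) - (11776 - 16397) = (-4*1/169 + 169*√170) - 1*(-4621) = (-4/169 + 169*√170) + 4621 = 780945/169 + 169*√170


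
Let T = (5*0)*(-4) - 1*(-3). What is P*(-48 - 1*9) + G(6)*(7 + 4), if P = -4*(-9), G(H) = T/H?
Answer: -4093/2 ≈ -2046.5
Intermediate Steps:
T = 3 (T = 0*(-4) + 3 = 0 + 3 = 3)
G(H) = 3/H
P = 36
P*(-48 - 1*9) + G(6)*(7 + 4) = 36*(-48 - 1*9) + (3/6)*(7 + 4) = 36*(-48 - 9) + (3*(⅙))*11 = 36*(-57) + (½)*11 = -2052 + 11/2 = -4093/2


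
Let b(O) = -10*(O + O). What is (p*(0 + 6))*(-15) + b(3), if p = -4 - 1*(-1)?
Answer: 210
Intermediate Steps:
p = -3 (p = -4 + 1 = -3)
b(O) = -20*O
(p*(0 + 6))*(-15) + b(3) = -3*(0 + 6)*(-15) - 20*3 = -3*6*(-15) - 60 = -18*(-15) - 60 = 270 - 60 = 210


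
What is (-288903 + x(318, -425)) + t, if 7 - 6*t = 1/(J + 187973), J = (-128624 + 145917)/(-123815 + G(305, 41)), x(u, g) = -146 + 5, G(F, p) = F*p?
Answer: -12095435166534973/41846514674 ≈ -2.8904e+5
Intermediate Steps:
x(u, g) = -141
J = -17293/111310 (J = (-128624 + 145917)/(-123815 + 305*41) = 17293/(-123815 + 12505) = 17293/(-111310) = 17293*(-1/111310) = -17293/111310 ≈ -0.15536)
t = 48820896683/41846514674 (t = 7/6 - 1/(6*(-17293/111310 + 187973)) = 7/6 - 1/(6*20923257337/111310) = 7/6 - ⅙*111310/20923257337 = 7/6 - 55655/62769772011 = 48820896683/41846514674 ≈ 1.1667)
(-288903 + x(318, -425)) + t = (-288903 - 141) + 48820896683/41846514674 = -289044 + 48820896683/41846514674 = -12095435166534973/41846514674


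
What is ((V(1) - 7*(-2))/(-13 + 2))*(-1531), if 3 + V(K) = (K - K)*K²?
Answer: 1531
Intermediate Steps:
V(K) = -3 (V(K) = -3 + (K - K)*K² = -3 + 0*K² = -3 + 0 = -3)
((V(1) - 7*(-2))/(-13 + 2))*(-1531) = ((-3 - 7*(-2))/(-13 + 2))*(-1531) = ((-3 + 14)/(-11))*(-1531) = (11*(-1/11))*(-1531) = -1*(-1531) = 1531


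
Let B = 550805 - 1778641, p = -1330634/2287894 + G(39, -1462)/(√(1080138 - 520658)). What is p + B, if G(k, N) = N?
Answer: -1404579974009/1143947 - 731*√139870/139870 ≈ -1.2278e+6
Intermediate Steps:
p = -665317/1143947 - 731*√139870/139870 (p = -1330634/2287894 - 1462/√(1080138 - 520658) = -1330634*1/2287894 - 1462*√139870/279740 = -665317/1143947 - 1462*√139870/279740 = -665317/1143947 - 731*√139870/139870 ≈ -2.5362)
B = -1227836
p + B = (-665317/1143947 - 731*√139870/139870) - 1227836 = -1404579974009/1143947 - 731*√139870/139870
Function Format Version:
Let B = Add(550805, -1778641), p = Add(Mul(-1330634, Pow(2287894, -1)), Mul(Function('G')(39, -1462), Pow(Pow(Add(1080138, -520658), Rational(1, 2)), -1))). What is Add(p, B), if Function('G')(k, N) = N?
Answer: Add(Rational(-1404579974009, 1143947), Mul(Rational(-731, 139870), Pow(139870, Rational(1, 2)))) ≈ -1.2278e+6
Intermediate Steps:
p = Add(Rational(-665317, 1143947), Mul(Rational(-731, 139870), Pow(139870, Rational(1, 2)))) (p = Add(Mul(-1330634, Pow(2287894, -1)), Mul(-1462, Pow(Pow(Add(1080138, -520658), Rational(1, 2)), -1))) = Add(Mul(-1330634, Rational(1, 2287894)), Mul(-1462, Pow(Pow(559480, Rational(1, 2)), -1))) = Add(Rational(-665317, 1143947), Mul(-1462, Pow(Mul(2, Pow(139870, Rational(1, 2))), -1))) = Add(Rational(-665317, 1143947), Mul(-1462, Mul(Rational(1, 279740), Pow(139870, Rational(1, 2))))) = Add(Rational(-665317, 1143947), Mul(Rational(-731, 139870), Pow(139870, Rational(1, 2)))) ≈ -2.5362)
B = -1227836
Add(p, B) = Add(Add(Rational(-665317, 1143947), Mul(Rational(-731, 139870), Pow(139870, Rational(1, 2)))), -1227836) = Add(Rational(-1404579974009, 1143947), Mul(Rational(-731, 139870), Pow(139870, Rational(1, 2))))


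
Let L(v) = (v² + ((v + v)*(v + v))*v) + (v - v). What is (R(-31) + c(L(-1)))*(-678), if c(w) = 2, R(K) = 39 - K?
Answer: -48816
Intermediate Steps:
L(v) = v² + 4*v³ (L(v) = (v² + ((2*v)*(2*v))*v) + 0 = (v² + (4*v²)*v) + 0 = (v² + 4*v³) + 0 = v² + 4*v³)
(R(-31) + c(L(-1)))*(-678) = ((39 - 1*(-31)) + 2)*(-678) = ((39 + 31) + 2)*(-678) = (70 + 2)*(-678) = 72*(-678) = -48816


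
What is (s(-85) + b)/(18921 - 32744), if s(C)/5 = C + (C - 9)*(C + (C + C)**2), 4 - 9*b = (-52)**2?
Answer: 13543775/13823 ≈ 979.80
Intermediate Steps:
b = -300 (b = 4/9 - 1/9*(-52)**2 = 4/9 - 1/9*2704 = 4/9 - 2704/9 = -300)
s(C) = 5*C + 5*(-9 + C)*(C + 4*C**2) (s(C) = 5*(C + (C - 9)*(C + (C + C)**2)) = 5*(C + (-9 + C)*(C + (2*C)**2)) = 5*(C + (-9 + C)*(C + 4*C**2)) = 5*C + 5*(-9 + C)*(C + 4*C**2))
(s(-85) + b)/(18921 - 32744) = (5*(-85)*(-8 - 35*(-85) + 4*(-85)**2) - 300)/(18921 - 32744) = (5*(-85)*(-8 + 2975 + 4*7225) - 300)/(-13823) = (5*(-85)*(-8 + 2975 + 28900) - 300)*(-1/13823) = (5*(-85)*31867 - 300)*(-1/13823) = (-13543475 - 300)*(-1/13823) = -13543775*(-1/13823) = 13543775/13823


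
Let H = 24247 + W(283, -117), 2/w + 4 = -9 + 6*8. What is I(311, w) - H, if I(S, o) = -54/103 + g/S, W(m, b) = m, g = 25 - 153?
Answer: -785799468/32033 ≈ -24531.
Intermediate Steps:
w = 2/35 (w = 2/(-4 + (-9 + 6*8)) = 2/(-4 + (-9 + 48)) = 2/(-4 + 39) = 2/35 ≈ 0.057143)
g = -128
I(S, o) = -54/103 - 128/S
H = 24530 (H = 24247 + 283 = 24530)
I(311, w) - H = (-54/103 - 128/311) - 1*24530 = (-54/103 - 128*1/311) - 24530 = (-54/103 - 128/311) - 24530 = -29978/32033 - 24530 = -785799468/32033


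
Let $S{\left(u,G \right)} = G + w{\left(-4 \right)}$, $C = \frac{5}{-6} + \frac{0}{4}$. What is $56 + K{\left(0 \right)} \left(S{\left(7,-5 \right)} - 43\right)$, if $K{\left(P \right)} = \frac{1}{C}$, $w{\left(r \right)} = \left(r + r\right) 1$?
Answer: $\frac{616}{5} \approx 123.2$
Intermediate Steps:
$C = - \frac{5}{6}$ ($C = 5 \left(- \frac{1}{6}\right) + 0 \cdot \frac{1}{4} = - \frac{5}{6} + 0 = - \frac{5}{6} \approx -0.83333$)
$w{\left(r \right)} = 2 r$ ($w{\left(r \right)} = 2 r 1 = 2 r$)
$K{\left(P \right)} = - \frac{6}{5}$ ($K{\left(P \right)} = \frac{1}{- \frac{5}{6}} = - \frac{6}{5}$)
$S{\left(u,G \right)} = -8 + G$ ($S{\left(u,G \right)} = G + 2 \left(-4\right) = G - 8 = -8 + G$)
$56 + K{\left(0 \right)} \left(S{\left(7,-5 \right)} - 43\right) = 56 - \frac{6 \left(\left(-8 - 5\right) - 43\right)}{5} = 56 - \frac{6 \left(-13 - 43\right)}{5} = 56 - - \frac{336}{5} = 56 + \frac{336}{5} = \frac{616}{5}$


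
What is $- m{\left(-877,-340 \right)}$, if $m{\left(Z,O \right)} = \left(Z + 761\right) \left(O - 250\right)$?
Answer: $-68440$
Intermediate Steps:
$m{\left(Z,O \right)} = \left(-250 + O\right) \left(761 + Z\right)$ ($m{\left(Z,O \right)} = \left(761 + Z\right) \left(-250 + O\right) = \left(-250 + O\right) \left(761 + Z\right)$)
$- m{\left(-877,-340 \right)} = - (-190250 - -219250 + 761 \left(-340\right) - -298180) = - (-190250 + 219250 - 258740 + 298180) = \left(-1\right) 68440 = -68440$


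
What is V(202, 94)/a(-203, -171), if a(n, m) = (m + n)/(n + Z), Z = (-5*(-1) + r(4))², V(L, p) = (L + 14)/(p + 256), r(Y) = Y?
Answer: 6588/32725 ≈ 0.20131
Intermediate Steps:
V(L, p) = (14 + L)/(256 + p)
Z = 81 (Z = (-5*(-1) + 4)² = (5 + 4)² = 9² = 81)
a(n, m) = (m + n)/(81 + n) (a(n, m) = (m + n)/(n + 81) = (m + n)/(81 + n))
V(202, 94)/a(-203, -171) = ((14 + 202)/(256 + 94))/(((-171 - 203)/(81 - 203))) = (216/350)/((-374/(-122))) = ((1/350)*216)/((-1/122*(-374))) = 108/(175*(187/61)) = (108/175)*(61/187) = 6588/32725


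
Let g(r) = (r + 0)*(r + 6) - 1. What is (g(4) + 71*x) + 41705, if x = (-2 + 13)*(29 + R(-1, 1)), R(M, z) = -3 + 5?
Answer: 65955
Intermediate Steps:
R(M, z) = 2
g(r) = -1 + r*(6 + r) (g(r) = r*(6 + r) - 1 = -1 + r*(6 + r))
x = 341 (x = (-2 + 13)*(29 + 2) = 11*31 = 341)
(g(4) + 71*x) + 41705 = ((-1 + 4² + 6*4) + 71*341) + 41705 = ((-1 + 16 + 24) + 24211) + 41705 = (39 + 24211) + 41705 = 24250 + 41705 = 65955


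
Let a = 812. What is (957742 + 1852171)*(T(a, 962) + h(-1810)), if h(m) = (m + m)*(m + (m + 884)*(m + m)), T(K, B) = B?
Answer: -34078965532232294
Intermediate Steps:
h(m) = 2*m*(m + 2*m*(884 + m)) (h(m) = (2*m)*(m + (884 + m)*(2*m)) = (2*m)*(m + 2*m*(884 + m)) = 2*m*(m + 2*m*(884 + m)))
(957742 + 1852171)*(T(a, 962) + h(-1810)) = (957742 + 1852171)*(962 + (-1810)²*(3538 + 4*(-1810))) = 2809913*(962 + 3276100*(3538 - 7240)) = 2809913*(962 + 3276100*(-3702)) = 2809913*(962 - 12128122200) = 2809913*(-12128121238) = -34078965532232294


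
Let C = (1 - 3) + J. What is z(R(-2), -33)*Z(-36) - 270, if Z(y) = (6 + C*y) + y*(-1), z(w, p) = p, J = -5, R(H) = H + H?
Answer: -9972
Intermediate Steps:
R(H) = 2*H
C = -7 (C = (1 - 3) - 5 = -2 - 5 = -7)
Z(y) = 6 - 8*y (Z(y) = (6 - 7*y) + y*(-1) = (6 - 7*y) - y = 6 - 8*y)
z(R(-2), -33)*Z(-36) - 270 = -33*(6 - 8*(-36)) - 270 = -33*(6 + 288) - 270 = -33*294 - 270 = -9702 - 270 = -9972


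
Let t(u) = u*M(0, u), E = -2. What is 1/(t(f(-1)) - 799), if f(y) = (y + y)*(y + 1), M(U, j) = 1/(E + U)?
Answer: -1/799 ≈ -0.0012516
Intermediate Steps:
M(U, j) = 1/(-2 + U)
f(y) = 2*y*(1 + y) (f(y) = (2*y)*(1 + y) = 2*y*(1 + y))
t(u) = -u/2 (t(u) = u/(-2 + 0) = u/(-2) = u*(-1/2) = -u/2)
1/(t(f(-1)) - 799) = 1/(-(-1)*(1 - 1) - 799) = 1/(-(-1)*0 - 799) = 1/(-1/2*0 - 799) = 1/(0 - 799) = 1/(-799) = -1/799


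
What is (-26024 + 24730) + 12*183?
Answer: 902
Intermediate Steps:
(-26024 + 24730) + 12*183 = -1294 + 2196 = 902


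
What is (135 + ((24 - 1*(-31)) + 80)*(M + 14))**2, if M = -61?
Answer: 38564100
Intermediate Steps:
(135 + ((24 - 1*(-31)) + 80)*(M + 14))**2 = (135 + ((24 - 1*(-31)) + 80)*(-61 + 14))**2 = (135 + ((24 + 31) + 80)*(-47))**2 = (135 + (55 + 80)*(-47))**2 = (135 + 135*(-47))**2 = (135 - 6345)**2 = (-6210)**2 = 38564100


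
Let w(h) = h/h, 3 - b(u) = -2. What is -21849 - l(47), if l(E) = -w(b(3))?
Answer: -21848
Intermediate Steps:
b(u) = 5 (b(u) = 3 - 1*(-2) = 3 + 2 = 5)
w(h) = 1
l(E) = -1 (l(E) = -1*1 = -1)
-21849 - l(47) = -21849 - 1*(-1) = -21849 + 1 = -21848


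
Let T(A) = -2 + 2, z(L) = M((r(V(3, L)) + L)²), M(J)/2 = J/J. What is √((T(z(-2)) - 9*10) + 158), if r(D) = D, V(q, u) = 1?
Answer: 2*√17 ≈ 8.2462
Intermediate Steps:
M(J) = 2 (M(J) = 2*(J/J) = 2*1 = 2)
z(L) = 2
T(A) = 0
√((T(z(-2)) - 9*10) + 158) = √((0 - 9*10) + 158) = √((0 - 90) + 158) = √(-90 + 158) = √68 = 2*√17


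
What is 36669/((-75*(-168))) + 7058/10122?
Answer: 173883/48200 ≈ 3.6075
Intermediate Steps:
36669/((-75*(-168))) + 7058/10122 = 36669/12600 + 7058*(1/10122) = 36669*(1/12600) + 3529/5061 = 12223/4200 + 3529/5061 = 173883/48200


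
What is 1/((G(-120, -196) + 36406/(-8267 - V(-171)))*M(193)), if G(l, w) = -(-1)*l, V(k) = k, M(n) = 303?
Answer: -4048/152700789 ≈ -2.6509e-5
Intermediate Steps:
G(l, w) = l
1/((G(-120, -196) + 36406/(-8267 - V(-171)))*M(193)) = 1/(-120 + 36406/(-8267 - 1*(-171))*303) = (1/303)/(-120 + 36406/(-8267 + 171)) = (1/303)/(-120 + 36406/(-8096)) = (1/303)/(-120 + 36406*(-1/8096)) = (1/303)/(-120 - 18203/4048) = (1/303)/(-503963/4048) = -4048/503963*1/303 = -4048/152700789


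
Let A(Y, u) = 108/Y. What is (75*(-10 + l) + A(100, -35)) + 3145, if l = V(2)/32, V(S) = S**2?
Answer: 481091/200 ≈ 2405.5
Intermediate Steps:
l = 1/8 (l = 2**2/32 = 4*(1/32) = 1/8 ≈ 0.12500)
(75*(-10 + l) + A(100, -35)) + 3145 = (75*(-10 + 1/8) + 108/100) + 3145 = (75*(-79/8) + 108*(1/100)) + 3145 = (-5925/8 + 27/25) + 3145 = -147909/200 + 3145 = 481091/200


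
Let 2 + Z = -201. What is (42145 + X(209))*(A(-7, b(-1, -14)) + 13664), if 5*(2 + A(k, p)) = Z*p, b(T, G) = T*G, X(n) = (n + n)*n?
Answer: 8478564276/5 ≈ 1.6957e+9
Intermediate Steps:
X(n) = 2*n² (X(n) = (2*n)*n = 2*n²)
b(T, G) = G*T
Z = -203 (Z = -2 - 201 = -203)
A(k, p) = -2 - 203*p/5 (A(k, p) = -2 + (-203*p)/5 = -2 - 203*p/5)
(42145 + X(209))*(A(-7, b(-1, -14)) + 13664) = (42145 + 2*209²)*((-2 - (-2842)*(-1)/5) + 13664) = (42145 + 2*43681)*((-2 - 203/5*14) + 13664) = (42145 + 87362)*((-2 - 2842/5) + 13664) = 129507*(-2852/5 + 13664) = 129507*(65468/5) = 8478564276/5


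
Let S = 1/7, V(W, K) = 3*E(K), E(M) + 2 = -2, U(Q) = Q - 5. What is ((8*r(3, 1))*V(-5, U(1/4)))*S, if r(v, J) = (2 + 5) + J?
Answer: -768/7 ≈ -109.71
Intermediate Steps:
U(Q) = -5 + Q
E(M) = -4 (E(M) = -2 - 2 = -4)
V(W, K) = -12 (V(W, K) = 3*(-4) = -12)
r(v, J) = 7 + J
S = 1/7 ≈ 0.14286
((8*r(3, 1))*V(-5, U(1/4)))*S = ((8*(7 + 1))*(-12))*(1/7) = ((8*8)*(-12))*(1/7) = (64*(-12))*(1/7) = -768*1/7 = -768/7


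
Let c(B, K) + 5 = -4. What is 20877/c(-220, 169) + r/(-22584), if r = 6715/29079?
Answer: -1523371815523/656720136 ≈ -2319.7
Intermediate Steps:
r = 6715/29079 (r = 6715*(1/29079) = 6715/29079 ≈ 0.23092)
c(B, K) = -9 (c(B, K) = -5 - 4 = -9)
20877/c(-220, 169) + r/(-22584) = 20877/(-9) + (6715/29079)/(-22584) = 20877*(-1/9) + (6715/29079)*(-1/22584) = -6959/3 - 6715/656720136 = -1523371815523/656720136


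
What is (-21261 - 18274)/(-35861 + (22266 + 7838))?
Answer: 39535/5757 ≈ 6.8673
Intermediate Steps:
(-21261 - 18274)/(-35861 + (22266 + 7838)) = -39535/(-35861 + 30104) = -39535/(-5757) = -39535*(-1/5757) = 39535/5757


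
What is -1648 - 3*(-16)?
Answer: -1600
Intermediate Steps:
-1648 - 3*(-16) = -1648 - 1*(-48) = -1648 + 48 = -1600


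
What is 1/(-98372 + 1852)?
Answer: -1/96520 ≈ -1.0361e-5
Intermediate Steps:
1/(-98372 + 1852) = 1/(-96520) = -1/96520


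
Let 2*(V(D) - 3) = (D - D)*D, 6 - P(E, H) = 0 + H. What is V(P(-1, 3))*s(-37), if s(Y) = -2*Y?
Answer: 222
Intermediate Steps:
P(E, H) = 6 - H (P(E, H) = 6 - (0 + H) = 6 - H)
V(D) = 3 (V(D) = 3 + ((D - D)*D)/2 = 3 + (0*D)/2 = 3 + (1/2)*0 = 3 + 0 = 3)
V(P(-1, 3))*s(-37) = 3*(-2*(-37)) = 3*74 = 222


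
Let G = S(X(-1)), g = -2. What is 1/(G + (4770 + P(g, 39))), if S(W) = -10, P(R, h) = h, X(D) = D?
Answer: 1/4799 ≈ 0.00020838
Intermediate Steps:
G = -10
1/(G + (4770 + P(g, 39))) = 1/(-10 + (4770 + 39)) = 1/(-10 + 4809) = 1/4799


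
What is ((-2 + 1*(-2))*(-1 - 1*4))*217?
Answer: 4340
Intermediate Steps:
((-2 + 1*(-2))*(-1 - 1*4))*217 = ((-2 - 2)*(-1 - 4))*217 = -4*(-5)*217 = 20*217 = 4340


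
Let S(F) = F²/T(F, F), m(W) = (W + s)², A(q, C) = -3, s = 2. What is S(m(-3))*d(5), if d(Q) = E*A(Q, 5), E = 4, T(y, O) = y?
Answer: -12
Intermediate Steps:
m(W) = (2 + W)² (m(W) = (W + 2)² = (2 + W)²)
d(Q) = -12 (d(Q) = 4*(-3) = -12)
S(F) = F (S(F) = F²/F = F)
S(m(-3))*d(5) = (2 - 3)²*(-12) = (-1)²*(-12) = 1*(-12) = -12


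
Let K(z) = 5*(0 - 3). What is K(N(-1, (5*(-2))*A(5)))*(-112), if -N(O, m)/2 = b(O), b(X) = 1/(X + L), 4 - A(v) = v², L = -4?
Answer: 1680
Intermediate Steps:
A(v) = 4 - v²
b(X) = 1/(-4 + X) (b(X) = 1/(X - 4) = 1/(-4 + X))
N(O, m) = -2/(-4 + O)
K(z) = -15 (K(z) = 5*(-3) = -15)
K(N(-1, (5*(-2))*A(5)))*(-112) = -15*(-112) = 1680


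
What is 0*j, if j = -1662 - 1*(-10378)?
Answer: 0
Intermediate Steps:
j = 8716 (j = -1662 + 10378 = 8716)
0*j = 0*8716 = 0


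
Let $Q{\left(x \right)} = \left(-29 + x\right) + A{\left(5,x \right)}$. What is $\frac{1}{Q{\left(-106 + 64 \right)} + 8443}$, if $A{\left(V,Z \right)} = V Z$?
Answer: $\frac{1}{8162} \approx 0.00012252$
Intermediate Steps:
$Q{\left(x \right)} = -29 + 6 x$ ($Q{\left(x \right)} = \left(-29 + x\right) + 5 x = -29 + 6 x$)
$\frac{1}{Q{\left(-106 + 64 \right)} + 8443} = \frac{1}{\left(-29 + 6 \left(-106 + 64\right)\right) + 8443} = \frac{1}{\left(-29 + 6 \left(-42\right)\right) + 8443} = \frac{1}{\left(-29 - 252\right) + 8443} = \frac{1}{-281 + 8443} = \frac{1}{8162}$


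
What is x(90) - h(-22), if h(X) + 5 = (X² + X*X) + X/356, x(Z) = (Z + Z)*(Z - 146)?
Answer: -1965643/178 ≈ -11043.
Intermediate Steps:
x(Z) = 2*Z*(-146 + Z) (x(Z) = (2*Z)*(-146 + Z) = 2*Z*(-146 + Z))
h(X) = -5 + 2*X² + X/356 (h(X) = -5 + ((X² + X*X) + X/356) = -5 + ((X² + X²) + X*(1/356)) = -5 + (2*X² + X/356) = -5 + 2*X² + X/356)
x(90) - h(-22) = 2*90*(-146 + 90) - (-5 + 2*(-22)² + (1/356)*(-22)) = 2*90*(-56) - (-5 + 2*484 - 11/178) = -10080 - (-5 + 968 - 11/178) = -10080 - 1*171403/178 = -10080 - 171403/178 = -1965643/178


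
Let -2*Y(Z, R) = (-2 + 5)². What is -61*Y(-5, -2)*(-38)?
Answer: -10431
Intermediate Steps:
Y(Z, R) = -9/2 (Y(Z, R) = -(-2 + 5)²/2 = -½*3² = -½*9 = -9/2)
-61*Y(-5, -2)*(-38) = -61*(-9/2)*(-38) = (549/2)*(-38) = -10431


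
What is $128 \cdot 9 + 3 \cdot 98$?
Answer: $1446$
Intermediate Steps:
$128 \cdot 9 + 3 \cdot 98 = 1152 + 294 = 1446$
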